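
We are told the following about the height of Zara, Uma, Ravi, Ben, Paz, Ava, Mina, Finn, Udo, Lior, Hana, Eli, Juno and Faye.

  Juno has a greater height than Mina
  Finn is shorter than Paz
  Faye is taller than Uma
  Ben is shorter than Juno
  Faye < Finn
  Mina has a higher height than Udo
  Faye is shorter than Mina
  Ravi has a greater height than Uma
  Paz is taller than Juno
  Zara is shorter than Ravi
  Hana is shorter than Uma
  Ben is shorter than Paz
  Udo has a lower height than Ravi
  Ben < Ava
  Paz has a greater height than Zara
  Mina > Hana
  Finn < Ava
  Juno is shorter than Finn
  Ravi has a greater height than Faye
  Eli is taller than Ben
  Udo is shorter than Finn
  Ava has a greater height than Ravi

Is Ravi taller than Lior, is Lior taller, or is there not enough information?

undetermined

Following every chain through Lior: nothing is chained to Lior.
Ravi is not reached, and no chain runs the other way from Ravi to Lior.
So the given relations leave the order of Lior and Ravi undetermined.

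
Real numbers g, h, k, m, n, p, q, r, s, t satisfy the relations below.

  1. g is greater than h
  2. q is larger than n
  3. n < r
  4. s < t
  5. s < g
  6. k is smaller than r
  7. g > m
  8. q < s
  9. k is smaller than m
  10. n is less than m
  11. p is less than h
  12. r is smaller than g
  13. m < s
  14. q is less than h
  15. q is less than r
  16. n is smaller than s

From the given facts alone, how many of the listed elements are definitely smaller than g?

8

From g the given relations immediately reach m, s, r, h.
From those, n, q, k, p — 8 in total.
Nothing else is reachable below g; 8 in all.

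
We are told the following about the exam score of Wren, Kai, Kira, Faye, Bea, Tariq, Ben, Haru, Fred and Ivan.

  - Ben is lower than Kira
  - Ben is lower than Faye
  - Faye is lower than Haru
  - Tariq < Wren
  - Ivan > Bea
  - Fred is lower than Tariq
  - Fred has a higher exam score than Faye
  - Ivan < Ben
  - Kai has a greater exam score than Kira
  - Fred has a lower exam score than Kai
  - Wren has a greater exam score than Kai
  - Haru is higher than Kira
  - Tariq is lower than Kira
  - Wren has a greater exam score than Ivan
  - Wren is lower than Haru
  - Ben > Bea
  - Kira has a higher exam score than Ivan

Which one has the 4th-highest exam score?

Piecing the relations together gives one ordering: Bea < Ivan < Ben < Faye < Fred < Tariq < Kira < Kai < Wren < Haru.
Counting 4 from the largest end gives Kira.

Kira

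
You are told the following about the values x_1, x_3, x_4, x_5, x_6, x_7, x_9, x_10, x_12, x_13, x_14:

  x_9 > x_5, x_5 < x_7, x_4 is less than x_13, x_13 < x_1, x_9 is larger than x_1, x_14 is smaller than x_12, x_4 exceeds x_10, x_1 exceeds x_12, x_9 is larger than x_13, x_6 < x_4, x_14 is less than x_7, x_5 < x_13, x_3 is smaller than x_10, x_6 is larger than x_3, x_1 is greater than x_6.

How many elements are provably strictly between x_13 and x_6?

Chaining upward from x_6 reaches: x_4, x_1, x_9.
Chaining downward from x_13 reaches: x_3, x_10, x_4, x_5.
Strictly between x_6 and x_13 are those in both lists: x_4 — 1 element.

1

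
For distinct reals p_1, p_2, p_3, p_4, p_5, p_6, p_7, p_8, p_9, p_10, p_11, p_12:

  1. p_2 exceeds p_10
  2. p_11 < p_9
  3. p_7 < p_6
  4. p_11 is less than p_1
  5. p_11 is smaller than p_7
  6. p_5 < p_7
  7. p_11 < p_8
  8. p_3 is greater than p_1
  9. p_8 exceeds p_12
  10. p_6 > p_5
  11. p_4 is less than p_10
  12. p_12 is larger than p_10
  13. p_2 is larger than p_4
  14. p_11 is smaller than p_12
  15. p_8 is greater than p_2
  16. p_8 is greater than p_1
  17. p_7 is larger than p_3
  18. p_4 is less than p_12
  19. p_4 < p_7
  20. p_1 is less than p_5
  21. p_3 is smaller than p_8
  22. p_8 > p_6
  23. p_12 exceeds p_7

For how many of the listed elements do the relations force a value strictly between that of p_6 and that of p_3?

1

The relations place p_3 below p_6. An element lies strictly between them when it is forced above p_3 and also forced below p_6.
Above p_3: {p_7, p_12, p_8}. Below p_6: {p_11, p_1, p_5, p_4, p_7}.
Intersection: {p_7} — 1.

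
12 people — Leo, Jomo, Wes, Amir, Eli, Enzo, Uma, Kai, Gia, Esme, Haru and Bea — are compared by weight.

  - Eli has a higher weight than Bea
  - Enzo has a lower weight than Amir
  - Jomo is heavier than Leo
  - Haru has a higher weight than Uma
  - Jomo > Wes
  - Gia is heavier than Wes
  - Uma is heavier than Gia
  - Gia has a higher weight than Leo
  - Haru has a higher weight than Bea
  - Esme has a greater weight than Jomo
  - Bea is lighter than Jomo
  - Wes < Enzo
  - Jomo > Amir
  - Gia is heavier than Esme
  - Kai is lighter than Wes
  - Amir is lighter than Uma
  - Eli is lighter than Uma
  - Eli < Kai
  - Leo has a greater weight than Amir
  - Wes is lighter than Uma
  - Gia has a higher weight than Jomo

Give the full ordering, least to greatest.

Bea < Eli < Kai < Wes < Enzo < Amir < Leo < Jomo < Esme < Gia < Uma < Haru

The consecutive links are each given: Bea < Eli; Eli < Kai; Kai < Wes; Wes < Enzo; Enzo < Amir; Amir < Leo; Leo < Jomo; Jomo < Esme; Esme < Gia; Gia < Uma; Uma < Haru.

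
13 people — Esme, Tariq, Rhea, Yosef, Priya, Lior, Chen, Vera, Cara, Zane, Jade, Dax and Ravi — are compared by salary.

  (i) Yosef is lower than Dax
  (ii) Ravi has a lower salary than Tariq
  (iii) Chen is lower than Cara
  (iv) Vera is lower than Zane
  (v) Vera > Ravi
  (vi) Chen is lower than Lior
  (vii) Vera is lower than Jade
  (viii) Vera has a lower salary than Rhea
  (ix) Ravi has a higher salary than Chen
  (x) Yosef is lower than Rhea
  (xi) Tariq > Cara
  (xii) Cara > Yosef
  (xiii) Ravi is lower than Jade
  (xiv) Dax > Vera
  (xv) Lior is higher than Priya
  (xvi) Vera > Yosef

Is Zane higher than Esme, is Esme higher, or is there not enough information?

undetermined

Following every chain through Zane: below Zane we get Chen, Yosef, Ravi, Vera.
Esme is not reached, and no chain runs the other way from Esme to Zane.
So the given relations leave the order of Zane and Esme undetermined.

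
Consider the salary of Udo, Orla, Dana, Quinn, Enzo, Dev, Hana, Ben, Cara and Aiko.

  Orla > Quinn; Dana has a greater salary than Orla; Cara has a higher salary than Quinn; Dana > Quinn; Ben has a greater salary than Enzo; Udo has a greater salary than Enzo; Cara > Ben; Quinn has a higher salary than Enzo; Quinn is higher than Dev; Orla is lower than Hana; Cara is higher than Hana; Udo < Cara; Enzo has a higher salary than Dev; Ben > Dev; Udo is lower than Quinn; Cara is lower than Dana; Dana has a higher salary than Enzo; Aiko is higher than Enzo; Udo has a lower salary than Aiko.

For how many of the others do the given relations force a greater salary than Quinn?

Directly above Quinn: Orla, Cara, Dana.
One step further: Hana (4 so far).
No other element is forced above Quinn by the given relations, so the count is 4.

4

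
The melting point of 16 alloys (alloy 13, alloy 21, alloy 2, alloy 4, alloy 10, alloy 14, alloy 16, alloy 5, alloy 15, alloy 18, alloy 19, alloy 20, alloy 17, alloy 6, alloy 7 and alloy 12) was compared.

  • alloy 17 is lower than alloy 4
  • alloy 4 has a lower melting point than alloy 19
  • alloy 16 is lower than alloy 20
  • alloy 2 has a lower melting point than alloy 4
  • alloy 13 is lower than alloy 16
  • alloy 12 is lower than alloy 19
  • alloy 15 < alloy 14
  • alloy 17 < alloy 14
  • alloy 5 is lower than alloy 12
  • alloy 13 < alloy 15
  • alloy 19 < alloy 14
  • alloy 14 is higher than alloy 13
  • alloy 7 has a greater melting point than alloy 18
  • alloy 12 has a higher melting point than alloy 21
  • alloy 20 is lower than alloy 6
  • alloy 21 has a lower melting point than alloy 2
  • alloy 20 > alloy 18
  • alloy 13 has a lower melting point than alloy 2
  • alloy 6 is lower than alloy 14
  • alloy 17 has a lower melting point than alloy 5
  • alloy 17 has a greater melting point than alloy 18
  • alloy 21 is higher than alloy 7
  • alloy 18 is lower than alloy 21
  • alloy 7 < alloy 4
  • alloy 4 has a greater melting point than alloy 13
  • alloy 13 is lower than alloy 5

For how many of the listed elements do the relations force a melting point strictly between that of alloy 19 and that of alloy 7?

The relations place alloy 7 below alloy 19. An element lies strictly between them when it is forced above alloy 7 and also forced below alloy 19.
Above alloy 7: {alloy 21, alloy 2, alloy 4, alloy 12, alloy 14}. Below alloy 19: {alloy 13, alloy 18, alloy 17, alloy 5, alloy 21, alloy 2, alloy 4, alloy 12}.
Intersection: {alloy 21, alloy 2, alloy 4, alloy 12} — 4.

4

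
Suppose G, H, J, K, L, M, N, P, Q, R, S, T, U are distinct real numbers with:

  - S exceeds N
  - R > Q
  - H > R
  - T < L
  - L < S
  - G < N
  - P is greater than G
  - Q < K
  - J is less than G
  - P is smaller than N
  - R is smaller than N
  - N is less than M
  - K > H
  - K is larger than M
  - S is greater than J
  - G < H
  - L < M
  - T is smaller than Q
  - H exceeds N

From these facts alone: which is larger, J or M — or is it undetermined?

M

J < G < P < N < M, by transitivity through G, P, N.
So M is larger.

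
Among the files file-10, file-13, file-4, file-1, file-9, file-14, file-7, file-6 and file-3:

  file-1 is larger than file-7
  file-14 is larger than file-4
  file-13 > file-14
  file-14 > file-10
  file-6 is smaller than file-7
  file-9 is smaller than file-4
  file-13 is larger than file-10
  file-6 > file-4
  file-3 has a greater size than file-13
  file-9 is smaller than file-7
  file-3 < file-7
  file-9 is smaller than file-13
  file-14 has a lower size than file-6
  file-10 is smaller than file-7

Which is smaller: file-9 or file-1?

file-9 < file-4 and file-4 < file-14 give file-9 < file-14.
With file-14 < file-6: file-9 < file-4 < file-14 < file-6.
With file-6 < file-7: file-9 < file-4 < file-14 < file-6 < file-7.
Then file-7 < file-1 extends the chain to file-1.
So file-9 < file-1; file-9 is the smaller of the two.

file-9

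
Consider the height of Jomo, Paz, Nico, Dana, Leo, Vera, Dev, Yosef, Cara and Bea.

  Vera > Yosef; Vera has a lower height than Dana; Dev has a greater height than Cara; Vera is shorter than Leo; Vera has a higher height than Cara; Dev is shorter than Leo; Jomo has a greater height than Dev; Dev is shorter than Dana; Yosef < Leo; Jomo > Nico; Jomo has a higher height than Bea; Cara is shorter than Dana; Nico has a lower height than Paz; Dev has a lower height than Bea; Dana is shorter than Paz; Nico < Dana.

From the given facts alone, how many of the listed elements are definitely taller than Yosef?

The elements the relations force above Yosef are Vera, Dana, Paz, Leo — no chain reaches any other.
That is 4.

4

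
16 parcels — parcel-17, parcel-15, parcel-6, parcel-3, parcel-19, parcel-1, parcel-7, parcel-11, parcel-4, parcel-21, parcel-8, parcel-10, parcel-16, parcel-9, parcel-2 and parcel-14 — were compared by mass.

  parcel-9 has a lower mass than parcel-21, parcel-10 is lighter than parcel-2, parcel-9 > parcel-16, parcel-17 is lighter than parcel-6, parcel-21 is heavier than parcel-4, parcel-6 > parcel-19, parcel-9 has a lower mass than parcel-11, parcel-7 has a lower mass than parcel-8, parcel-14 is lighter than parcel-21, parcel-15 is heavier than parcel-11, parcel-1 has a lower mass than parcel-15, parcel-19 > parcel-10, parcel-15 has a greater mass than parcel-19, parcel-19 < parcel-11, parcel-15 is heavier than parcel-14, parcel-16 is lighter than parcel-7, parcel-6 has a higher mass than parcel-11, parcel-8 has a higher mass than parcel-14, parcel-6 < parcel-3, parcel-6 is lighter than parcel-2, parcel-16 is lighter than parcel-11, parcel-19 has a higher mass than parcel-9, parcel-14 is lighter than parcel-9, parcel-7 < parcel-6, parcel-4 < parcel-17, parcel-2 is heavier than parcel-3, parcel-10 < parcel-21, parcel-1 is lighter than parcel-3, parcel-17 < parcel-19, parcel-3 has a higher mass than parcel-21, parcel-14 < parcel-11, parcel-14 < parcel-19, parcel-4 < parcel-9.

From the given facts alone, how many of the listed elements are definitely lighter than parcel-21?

5

Directly below parcel-21: parcel-4, parcel-10, parcel-14, parcel-9.
One step further: parcel-16 (5 so far).
Nothing else is reachable below parcel-21; 5 in all.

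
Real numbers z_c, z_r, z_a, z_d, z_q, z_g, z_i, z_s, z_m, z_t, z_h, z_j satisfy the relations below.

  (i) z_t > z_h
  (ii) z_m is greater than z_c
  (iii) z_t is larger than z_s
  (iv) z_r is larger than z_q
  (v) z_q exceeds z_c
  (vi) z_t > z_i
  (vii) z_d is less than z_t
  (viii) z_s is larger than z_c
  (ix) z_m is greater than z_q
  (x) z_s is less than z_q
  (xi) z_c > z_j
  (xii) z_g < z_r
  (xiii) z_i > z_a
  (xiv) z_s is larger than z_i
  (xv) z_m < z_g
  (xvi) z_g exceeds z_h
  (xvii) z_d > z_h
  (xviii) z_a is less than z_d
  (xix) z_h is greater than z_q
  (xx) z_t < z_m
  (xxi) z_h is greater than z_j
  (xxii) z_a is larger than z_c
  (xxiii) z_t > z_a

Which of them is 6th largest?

Piecing the relations together gives one ordering: z_j < z_c < z_a < z_i < z_s < z_q < z_h < z_d < z_t < z_m < z_g < z_r.
The 6th largest is z_h.

z_h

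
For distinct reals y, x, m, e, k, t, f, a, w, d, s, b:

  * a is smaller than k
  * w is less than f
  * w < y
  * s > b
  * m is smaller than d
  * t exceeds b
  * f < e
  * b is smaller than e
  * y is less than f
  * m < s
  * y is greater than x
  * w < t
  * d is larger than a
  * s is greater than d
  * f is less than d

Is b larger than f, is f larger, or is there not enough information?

undetermined

Following every chain through b: above b we get s, e, t.
f is not reached, and no chain runs the other way from f to b.
So the given relations leave the order of b and f undetermined.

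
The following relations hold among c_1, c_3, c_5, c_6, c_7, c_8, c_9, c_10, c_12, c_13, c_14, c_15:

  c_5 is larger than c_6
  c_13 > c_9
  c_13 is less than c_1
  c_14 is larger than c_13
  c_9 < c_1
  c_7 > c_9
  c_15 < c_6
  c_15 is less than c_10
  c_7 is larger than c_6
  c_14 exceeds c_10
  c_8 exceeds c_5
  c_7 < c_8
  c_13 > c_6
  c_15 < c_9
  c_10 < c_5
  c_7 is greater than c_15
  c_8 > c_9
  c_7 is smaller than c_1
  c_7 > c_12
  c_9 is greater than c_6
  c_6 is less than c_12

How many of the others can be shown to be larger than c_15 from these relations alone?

The elements the relations force above c_15 are c_6, c_9, c_10, c_13, c_5, c_14, c_12, c_7, c_8, c_1 — no chain reaches any other.
That is 10.

10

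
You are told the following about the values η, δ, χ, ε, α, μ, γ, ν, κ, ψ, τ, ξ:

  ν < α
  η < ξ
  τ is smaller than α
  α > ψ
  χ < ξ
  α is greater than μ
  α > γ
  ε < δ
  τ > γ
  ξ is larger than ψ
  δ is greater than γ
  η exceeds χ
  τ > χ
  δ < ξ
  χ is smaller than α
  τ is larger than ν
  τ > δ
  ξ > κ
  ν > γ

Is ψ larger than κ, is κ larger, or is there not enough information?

undetermined

Following every chain through ψ: above ψ we get α, ξ.
κ is not reached, and no chain runs the other way from κ to ψ.
So the given relations leave the order of ψ and κ undetermined.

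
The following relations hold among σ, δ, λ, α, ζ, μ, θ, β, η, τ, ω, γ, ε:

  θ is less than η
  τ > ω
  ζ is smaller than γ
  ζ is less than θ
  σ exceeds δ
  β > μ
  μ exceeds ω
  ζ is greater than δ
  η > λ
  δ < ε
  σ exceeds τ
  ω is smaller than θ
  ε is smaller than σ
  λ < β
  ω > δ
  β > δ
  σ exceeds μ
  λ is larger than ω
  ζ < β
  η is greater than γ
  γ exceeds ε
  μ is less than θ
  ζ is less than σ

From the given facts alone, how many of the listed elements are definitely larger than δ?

11

The elements the relations force above δ are ε, ζ, ω, μ, γ, λ, τ, σ, θ, η, β — no chain reaches any other.
That is 11.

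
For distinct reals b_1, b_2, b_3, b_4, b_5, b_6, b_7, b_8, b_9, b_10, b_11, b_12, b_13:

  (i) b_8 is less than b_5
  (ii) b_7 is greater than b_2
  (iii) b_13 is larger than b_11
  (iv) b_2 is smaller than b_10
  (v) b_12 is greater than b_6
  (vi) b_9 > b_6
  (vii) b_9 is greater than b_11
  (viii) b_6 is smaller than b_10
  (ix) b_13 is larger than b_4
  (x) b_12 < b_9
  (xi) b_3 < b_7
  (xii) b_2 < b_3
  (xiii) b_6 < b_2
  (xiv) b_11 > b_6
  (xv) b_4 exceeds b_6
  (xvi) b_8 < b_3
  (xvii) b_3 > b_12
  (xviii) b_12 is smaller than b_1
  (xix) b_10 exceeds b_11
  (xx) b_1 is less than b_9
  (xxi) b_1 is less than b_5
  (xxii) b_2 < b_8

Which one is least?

Chaining upward from b_6: directly above it, b_4, b_2, b_11, b_10, b_12, b_9; then b_8, b_1, b_3, b_7, b_13; then b_5.
That covers every other element, and nothing is given below b_6, so b_6 is the least.

b_6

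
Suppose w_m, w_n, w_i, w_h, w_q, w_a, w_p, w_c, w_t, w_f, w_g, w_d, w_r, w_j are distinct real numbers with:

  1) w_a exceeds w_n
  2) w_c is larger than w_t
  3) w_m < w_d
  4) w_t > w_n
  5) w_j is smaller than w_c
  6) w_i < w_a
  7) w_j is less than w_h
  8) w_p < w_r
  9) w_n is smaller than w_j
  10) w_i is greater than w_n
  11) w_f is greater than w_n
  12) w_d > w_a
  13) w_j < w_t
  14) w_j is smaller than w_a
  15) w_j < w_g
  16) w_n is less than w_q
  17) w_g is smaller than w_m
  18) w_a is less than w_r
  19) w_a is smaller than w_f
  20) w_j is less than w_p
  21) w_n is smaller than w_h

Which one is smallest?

w_n

w_i is not least since w_n < w_i; w_j is not least since w_n < w_j; w_h is not least since w_n < w_h; w_p is not least since w_j < w_p; w_q is not least since w_n < w_q; w_t is not least since w_n < w_t; w_g is not least since w_j < w_g; w_m is not least since w_g < w_m; w_a is not least since w_i < w_a; w_c is not least since w_j < w_c; w_d is not least since w_a < w_d; w_r is not least since w_p < w_r; w_f is not least since w_a < w_f.
Only w_n has nothing below it, so w_n is the smallest.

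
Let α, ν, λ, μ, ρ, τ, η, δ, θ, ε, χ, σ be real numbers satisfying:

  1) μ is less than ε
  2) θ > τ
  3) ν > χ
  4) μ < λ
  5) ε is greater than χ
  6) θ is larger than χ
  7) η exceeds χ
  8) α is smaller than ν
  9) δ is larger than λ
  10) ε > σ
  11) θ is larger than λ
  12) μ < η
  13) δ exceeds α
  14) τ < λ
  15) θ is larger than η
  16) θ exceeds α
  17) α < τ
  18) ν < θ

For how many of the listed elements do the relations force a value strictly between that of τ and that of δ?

1

Chaining upward from τ reaches: λ, θ.
Chaining downward from δ reaches: μ, α, λ.
Strictly between τ and δ are those in both lists: λ — 1 element.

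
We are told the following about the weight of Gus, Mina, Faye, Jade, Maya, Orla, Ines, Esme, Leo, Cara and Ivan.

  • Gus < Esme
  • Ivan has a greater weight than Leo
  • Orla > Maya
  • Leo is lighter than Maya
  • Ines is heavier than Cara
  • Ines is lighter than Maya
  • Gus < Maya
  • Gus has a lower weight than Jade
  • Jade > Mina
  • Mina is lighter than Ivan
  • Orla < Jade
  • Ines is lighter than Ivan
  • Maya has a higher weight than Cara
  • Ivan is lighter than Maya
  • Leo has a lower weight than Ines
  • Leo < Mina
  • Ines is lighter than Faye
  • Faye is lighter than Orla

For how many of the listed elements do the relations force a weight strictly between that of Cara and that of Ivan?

The relations place Cara below Ivan. An element lies strictly between them when it is forced above Cara and also forced below Ivan.
Above Cara: {Ines, Faye, Maya, Orla, Jade}. Below Ivan: {Leo, Ines, Mina}.
Intersection: {Ines} — 1.

1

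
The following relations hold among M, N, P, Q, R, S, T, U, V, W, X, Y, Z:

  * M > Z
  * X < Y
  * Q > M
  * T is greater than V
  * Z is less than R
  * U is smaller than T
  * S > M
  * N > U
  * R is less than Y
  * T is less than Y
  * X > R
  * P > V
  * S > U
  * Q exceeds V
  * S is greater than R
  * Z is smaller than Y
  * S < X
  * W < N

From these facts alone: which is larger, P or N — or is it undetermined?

Following every chain through P: below P we get V.
N is not reached, and no chain runs the other way from N to P.
So the given relations leave the order of P and N undetermined.

undetermined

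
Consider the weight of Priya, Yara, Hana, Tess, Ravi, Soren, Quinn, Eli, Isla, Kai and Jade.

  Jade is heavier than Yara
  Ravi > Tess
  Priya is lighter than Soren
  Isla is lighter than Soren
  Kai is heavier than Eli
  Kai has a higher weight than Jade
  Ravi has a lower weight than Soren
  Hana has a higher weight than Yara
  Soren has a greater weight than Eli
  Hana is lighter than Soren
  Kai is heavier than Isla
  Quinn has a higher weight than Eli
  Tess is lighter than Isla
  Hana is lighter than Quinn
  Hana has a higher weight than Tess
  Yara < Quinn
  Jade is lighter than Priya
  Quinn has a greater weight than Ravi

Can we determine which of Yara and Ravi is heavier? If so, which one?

undetermined

Following every chain through Yara: above Yara we get Jade, Priya, Hana, Quinn, Soren, Kai.
Ravi is not reached, and no chain runs the other way from Ravi to Yara.
So the given relations leave the order of Yara and Ravi undetermined.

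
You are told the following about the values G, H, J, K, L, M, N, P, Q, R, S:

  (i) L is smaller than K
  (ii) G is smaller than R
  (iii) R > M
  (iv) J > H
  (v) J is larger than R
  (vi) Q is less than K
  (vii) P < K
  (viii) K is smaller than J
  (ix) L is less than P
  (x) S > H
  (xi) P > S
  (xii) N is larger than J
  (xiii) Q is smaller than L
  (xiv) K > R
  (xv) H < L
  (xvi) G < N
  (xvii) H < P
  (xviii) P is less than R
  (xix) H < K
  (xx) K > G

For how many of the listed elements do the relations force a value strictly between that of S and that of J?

3

Chaining upward from S reaches: P, R, K, N.
Chaining downward from J reaches: H, M, Q, L, P, G, R, K.
Strictly between S and J are those in both lists: P, R, K — 3 elements.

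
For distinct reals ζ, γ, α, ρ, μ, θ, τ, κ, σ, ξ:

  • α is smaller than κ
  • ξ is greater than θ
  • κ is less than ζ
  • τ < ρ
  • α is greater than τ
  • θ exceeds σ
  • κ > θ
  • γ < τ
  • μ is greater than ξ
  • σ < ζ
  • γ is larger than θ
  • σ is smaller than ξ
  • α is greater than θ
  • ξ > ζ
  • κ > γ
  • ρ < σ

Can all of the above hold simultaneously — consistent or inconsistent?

inconsistent

We have τ < ρ stated directly, yet also ρ < σ < θ < γ < τ by chaining the others — so ρ < τ. Contradiction.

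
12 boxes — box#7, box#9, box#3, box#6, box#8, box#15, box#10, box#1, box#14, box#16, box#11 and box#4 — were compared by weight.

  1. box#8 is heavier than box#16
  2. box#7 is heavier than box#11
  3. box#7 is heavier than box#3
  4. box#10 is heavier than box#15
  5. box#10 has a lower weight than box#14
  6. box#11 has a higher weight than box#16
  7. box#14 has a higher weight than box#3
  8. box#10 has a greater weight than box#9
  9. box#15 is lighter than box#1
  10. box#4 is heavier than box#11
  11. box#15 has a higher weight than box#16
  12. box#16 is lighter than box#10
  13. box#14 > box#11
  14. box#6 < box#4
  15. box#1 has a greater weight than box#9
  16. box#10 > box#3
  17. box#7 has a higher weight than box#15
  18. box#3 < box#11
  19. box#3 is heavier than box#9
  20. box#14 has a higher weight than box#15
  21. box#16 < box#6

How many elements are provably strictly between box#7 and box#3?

The relations place box#3 below box#7. An element lies strictly between them when it is forced above box#3 and also forced below box#7.
Above box#3: {box#11, box#10, box#4, box#14}. Below box#7: {box#9, box#16, box#15, box#11}.
Intersection: {box#11} — 1.

1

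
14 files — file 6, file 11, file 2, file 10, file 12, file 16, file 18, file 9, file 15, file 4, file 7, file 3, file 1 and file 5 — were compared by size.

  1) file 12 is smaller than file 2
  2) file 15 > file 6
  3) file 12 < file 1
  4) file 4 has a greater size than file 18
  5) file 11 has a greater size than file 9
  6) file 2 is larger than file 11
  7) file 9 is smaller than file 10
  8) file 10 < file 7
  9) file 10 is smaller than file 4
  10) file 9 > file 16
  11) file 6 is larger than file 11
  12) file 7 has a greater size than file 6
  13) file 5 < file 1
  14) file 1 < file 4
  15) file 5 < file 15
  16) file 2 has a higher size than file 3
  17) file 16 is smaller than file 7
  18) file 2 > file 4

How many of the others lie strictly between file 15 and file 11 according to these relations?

1

Chaining upward from file 11 reaches: file 6, file 7, file 2.
Chaining downward from file 15 reaches: file 16, file 9, file 6, file 5.
Strictly between file 11 and file 15 are those in both lists: file 6 — 1 element.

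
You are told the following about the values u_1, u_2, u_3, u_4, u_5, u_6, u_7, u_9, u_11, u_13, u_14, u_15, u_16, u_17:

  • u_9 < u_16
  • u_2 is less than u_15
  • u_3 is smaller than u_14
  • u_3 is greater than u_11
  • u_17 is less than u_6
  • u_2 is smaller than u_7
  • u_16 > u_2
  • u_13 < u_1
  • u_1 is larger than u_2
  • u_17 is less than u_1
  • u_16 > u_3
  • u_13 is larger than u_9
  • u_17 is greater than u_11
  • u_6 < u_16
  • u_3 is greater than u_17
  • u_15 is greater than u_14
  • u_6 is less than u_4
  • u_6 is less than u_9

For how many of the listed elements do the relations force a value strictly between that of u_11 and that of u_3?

1

Chaining upward from u_11 reaches: u_17, u_6, u_9, u_16, u_13, u_14, u_15, u_4, u_1.
Chaining downward from u_3 reaches: u_17.
Strictly between u_11 and u_3 are those in both lists: u_17 — 1 element.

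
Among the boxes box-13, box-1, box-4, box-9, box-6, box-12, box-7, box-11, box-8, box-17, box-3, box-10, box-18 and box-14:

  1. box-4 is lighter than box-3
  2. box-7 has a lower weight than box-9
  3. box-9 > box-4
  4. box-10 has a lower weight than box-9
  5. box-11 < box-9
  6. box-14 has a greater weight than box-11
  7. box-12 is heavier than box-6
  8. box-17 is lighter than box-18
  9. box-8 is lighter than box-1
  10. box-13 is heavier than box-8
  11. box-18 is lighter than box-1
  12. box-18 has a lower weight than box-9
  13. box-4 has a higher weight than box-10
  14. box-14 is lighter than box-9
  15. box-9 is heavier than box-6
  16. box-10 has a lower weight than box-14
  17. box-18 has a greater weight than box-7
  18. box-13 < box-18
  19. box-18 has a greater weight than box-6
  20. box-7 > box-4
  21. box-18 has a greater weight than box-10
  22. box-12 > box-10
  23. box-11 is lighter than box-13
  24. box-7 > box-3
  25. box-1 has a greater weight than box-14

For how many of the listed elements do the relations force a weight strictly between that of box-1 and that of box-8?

2

The relations place box-8 below box-1. An element lies strictly between them when it is forced above box-8 and also forced below box-1.
Above box-8: {box-13, box-18, box-9}. Below box-1: {box-10, box-4, box-6, box-3, box-17, box-7, box-11, box-13, box-14, box-18}.
Intersection: {box-13, box-18} — 2.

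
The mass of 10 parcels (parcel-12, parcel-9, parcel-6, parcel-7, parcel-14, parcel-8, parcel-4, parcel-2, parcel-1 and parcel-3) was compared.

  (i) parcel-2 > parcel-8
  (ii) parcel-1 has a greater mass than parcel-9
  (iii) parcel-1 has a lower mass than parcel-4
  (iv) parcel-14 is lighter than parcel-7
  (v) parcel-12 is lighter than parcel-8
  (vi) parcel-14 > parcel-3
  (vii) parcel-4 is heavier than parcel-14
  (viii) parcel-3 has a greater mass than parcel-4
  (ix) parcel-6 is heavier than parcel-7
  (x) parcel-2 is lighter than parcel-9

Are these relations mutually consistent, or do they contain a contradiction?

inconsistent

Chaining the given relations yields parcel-4 < parcel-3 < parcel-14, so parcel-4 < parcel-14. But one relation states parcel-14 < parcel-4. These cannot both hold.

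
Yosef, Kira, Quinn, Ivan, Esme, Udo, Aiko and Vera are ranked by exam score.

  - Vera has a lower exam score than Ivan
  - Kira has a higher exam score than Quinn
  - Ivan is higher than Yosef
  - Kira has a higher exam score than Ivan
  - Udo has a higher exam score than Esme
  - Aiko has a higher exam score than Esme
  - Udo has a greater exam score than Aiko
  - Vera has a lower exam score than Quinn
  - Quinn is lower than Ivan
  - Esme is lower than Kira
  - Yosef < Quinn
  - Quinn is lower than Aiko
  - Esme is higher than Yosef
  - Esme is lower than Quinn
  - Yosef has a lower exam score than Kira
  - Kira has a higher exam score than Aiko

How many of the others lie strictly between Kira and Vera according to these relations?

The relations place Vera below Kira. An element lies strictly between them when it is forced above Vera and also forced below Kira.
Above Vera: {Quinn, Aiko, Ivan, Udo}. Below Kira: {Yosef, Esme, Quinn, Aiko, Ivan}.
Intersection: {Quinn, Aiko, Ivan} — 3.

3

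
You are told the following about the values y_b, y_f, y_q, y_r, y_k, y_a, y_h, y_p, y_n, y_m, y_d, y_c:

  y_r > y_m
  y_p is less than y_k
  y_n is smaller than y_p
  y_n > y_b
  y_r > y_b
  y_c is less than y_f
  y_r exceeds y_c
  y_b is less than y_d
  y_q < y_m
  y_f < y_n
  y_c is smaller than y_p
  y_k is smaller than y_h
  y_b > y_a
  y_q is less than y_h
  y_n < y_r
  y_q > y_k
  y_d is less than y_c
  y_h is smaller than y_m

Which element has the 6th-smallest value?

y_n

Chaining the given pairs: y_a < y_b < y_d < y_c < y_f < y_n < y_p < y_k < y_q < y_h < y_m < y_r.
Counting 6 from the smallest end gives y_n.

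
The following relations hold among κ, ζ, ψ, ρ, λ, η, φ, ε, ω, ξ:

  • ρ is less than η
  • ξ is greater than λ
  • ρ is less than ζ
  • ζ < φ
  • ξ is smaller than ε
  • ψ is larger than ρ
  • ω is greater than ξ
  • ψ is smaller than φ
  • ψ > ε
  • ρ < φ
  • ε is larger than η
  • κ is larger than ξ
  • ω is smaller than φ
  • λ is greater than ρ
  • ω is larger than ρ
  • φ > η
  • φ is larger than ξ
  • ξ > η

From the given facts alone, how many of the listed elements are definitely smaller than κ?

Directly below κ: ξ.
One step further: η, λ (3 so far).
One step further: ρ (4 so far).
Nothing else is reachable below κ; 4 in all.

4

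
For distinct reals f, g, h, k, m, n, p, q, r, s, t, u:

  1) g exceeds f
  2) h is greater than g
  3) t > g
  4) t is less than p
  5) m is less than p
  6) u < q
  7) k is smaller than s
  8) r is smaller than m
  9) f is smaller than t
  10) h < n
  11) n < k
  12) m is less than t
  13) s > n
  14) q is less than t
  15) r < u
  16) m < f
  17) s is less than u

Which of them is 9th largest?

The consecutive relations fix a unique order: r < m < f < g < h < n < k < s < u < q < t < p.
Counting 9 from the largest end gives g.

g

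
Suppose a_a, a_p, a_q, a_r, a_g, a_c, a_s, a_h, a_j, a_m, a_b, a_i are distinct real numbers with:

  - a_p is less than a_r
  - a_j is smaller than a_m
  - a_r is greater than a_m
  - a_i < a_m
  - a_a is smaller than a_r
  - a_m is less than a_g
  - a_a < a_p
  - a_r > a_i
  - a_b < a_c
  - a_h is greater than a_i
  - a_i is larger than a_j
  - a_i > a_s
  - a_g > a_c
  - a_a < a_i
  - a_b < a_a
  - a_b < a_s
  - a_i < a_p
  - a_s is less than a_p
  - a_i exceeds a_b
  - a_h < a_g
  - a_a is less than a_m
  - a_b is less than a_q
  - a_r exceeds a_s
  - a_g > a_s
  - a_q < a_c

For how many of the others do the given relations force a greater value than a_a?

From a_a the given relations immediately reach a_i, a_p, a_m, a_r.
From those, a_h, a_g — 6 in total.
No other element is forced above a_a by the given relations, so the count is 6.

6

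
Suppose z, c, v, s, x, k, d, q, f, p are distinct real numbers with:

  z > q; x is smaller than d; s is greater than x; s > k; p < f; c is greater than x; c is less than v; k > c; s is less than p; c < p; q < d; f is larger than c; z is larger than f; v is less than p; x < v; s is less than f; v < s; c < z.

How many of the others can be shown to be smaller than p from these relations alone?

5

From p the given relations immediately reach c, v, s.
From those, x, k — 5 in total.
Nothing else is reachable below p; 5 in all.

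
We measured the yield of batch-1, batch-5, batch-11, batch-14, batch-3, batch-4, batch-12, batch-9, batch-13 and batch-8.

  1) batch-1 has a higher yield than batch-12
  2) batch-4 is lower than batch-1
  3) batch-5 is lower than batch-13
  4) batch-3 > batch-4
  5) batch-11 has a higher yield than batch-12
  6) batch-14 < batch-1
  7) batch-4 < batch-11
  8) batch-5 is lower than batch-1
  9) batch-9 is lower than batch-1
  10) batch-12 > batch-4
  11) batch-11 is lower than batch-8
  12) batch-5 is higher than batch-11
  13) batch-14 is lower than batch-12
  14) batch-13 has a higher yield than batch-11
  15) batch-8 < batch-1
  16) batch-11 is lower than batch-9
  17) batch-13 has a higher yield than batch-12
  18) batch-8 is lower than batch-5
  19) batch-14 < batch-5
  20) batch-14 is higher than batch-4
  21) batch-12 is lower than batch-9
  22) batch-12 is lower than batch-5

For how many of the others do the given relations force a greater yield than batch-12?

6

Directly above batch-12: batch-11, batch-9, batch-5, batch-1, batch-13.
One step further: batch-8 (6 so far).
Nothing else is reachable above batch-12; 6 in all.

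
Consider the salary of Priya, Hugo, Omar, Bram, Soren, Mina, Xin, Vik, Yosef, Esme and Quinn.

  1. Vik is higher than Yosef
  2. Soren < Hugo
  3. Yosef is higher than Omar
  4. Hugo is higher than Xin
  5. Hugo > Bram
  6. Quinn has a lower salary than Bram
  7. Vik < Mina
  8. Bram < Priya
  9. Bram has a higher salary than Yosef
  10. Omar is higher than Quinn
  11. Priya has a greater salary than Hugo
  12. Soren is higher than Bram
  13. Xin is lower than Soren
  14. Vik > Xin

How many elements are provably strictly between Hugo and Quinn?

4

The relations place Quinn below Hugo. An element lies strictly between them when it is forced above Quinn and also forced below Hugo.
Above Quinn: {Omar, Yosef, Vik, Mina, Bram, Soren, Priya}. Below Hugo: {Omar, Xin, Yosef, Bram, Soren}.
Intersection: {Omar, Yosef, Bram, Soren} — 4.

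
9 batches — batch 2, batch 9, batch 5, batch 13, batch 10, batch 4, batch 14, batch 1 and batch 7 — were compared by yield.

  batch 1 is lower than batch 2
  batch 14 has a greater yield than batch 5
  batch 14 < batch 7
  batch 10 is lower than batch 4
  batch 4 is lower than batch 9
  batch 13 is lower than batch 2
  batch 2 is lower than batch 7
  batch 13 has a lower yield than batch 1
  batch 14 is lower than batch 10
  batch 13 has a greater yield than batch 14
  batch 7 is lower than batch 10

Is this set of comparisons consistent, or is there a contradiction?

consistent

The single ordering batch 5 < batch 14 < batch 13 < batch 1 < batch 2 < batch 7 < batch 10 < batch 4 < batch 9 satisfies every listed relation, so no contradiction arises.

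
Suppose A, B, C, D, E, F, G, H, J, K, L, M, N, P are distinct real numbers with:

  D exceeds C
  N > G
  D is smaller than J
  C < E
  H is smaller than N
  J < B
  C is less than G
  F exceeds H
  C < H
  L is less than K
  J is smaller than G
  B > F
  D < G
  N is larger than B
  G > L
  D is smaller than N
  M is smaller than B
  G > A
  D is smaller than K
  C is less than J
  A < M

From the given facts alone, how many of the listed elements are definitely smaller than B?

7

Directly below B: J, M, F.
One step further: C, D, A, H (7 so far).
Nothing else is reachable below B; 7 in all.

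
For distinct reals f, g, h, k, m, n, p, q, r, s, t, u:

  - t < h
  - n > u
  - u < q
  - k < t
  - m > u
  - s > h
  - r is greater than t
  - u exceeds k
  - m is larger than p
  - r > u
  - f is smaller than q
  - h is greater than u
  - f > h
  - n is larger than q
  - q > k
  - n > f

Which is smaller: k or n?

k

k < t and t < h give k < h.
Then h < f extends the chain to f.
With f < q: k < t < h < f < q.
Then q < n extends the chain to n.
So k < n; k is the smaller of the two.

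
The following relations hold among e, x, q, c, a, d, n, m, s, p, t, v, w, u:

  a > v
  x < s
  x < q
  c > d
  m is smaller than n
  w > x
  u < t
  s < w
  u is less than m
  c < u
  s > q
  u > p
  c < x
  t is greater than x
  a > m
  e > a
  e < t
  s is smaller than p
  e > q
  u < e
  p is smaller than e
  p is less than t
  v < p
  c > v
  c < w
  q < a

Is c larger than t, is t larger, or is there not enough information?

t

Chaining the given relations: c < x < q < s < p < u < m < a < e < t.
So t is larger.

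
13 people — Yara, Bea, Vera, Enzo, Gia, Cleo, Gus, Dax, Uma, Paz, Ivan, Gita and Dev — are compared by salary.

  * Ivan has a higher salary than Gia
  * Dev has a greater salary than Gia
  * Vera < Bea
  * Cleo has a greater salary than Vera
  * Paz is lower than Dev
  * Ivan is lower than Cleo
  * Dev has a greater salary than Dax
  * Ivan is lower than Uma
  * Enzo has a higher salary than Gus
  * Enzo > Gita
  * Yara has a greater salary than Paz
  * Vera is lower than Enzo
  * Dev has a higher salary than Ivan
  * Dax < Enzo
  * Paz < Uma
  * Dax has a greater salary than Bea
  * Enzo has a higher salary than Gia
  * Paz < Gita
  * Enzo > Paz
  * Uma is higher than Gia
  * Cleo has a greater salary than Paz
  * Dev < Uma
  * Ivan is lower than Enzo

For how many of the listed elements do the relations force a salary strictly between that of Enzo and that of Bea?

The relations place Bea below Enzo. An element lies strictly between them when it is forced above Bea and also forced below Enzo.
Above Bea: {Dax, Dev, Uma}. Below Enzo: {Vera, Gus, Gia, Paz, Gita, Ivan, Dax}.
Intersection: {Dax} — 1.

1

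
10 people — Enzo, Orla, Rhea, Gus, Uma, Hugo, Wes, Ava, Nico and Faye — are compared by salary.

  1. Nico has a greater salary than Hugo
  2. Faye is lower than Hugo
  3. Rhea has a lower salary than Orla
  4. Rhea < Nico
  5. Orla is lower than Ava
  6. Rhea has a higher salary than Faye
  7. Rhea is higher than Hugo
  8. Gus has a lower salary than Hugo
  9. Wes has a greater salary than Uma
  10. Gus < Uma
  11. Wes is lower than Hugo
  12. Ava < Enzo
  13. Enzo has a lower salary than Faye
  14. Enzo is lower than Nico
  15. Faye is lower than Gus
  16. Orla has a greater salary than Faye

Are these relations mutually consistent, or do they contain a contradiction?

inconsistent

Chaining the given relations yields Faye < Gus < Uma < Wes < Hugo < Rhea < Orla < Ava < Enzo, so Faye < Enzo. But one relation states Enzo < Faye. These cannot both hold.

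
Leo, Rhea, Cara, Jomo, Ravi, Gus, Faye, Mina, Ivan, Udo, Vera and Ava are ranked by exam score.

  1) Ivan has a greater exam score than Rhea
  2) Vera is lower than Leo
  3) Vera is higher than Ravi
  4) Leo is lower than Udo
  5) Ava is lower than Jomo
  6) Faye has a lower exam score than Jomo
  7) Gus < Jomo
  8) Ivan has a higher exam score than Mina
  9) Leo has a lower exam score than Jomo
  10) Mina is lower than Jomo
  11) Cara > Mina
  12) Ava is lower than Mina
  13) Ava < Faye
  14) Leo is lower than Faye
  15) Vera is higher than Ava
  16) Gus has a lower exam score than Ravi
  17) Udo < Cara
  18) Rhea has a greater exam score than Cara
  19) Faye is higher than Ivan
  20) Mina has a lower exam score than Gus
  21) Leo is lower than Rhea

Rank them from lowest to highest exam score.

Ava < Mina < Gus < Ravi < Vera < Leo < Udo < Cara < Rhea < Ivan < Faye < Jomo

Each adjacent pair is fixed by a given relation: Ava < Mina; Mina < Gus; Gus < Ravi; Ravi < Vera; Vera < Leo; Leo < Udo; Udo < Cara; Cara < Rhea; Rhea < Ivan; Ivan < Faye; Faye < Jomo. Chaining them end to end gives the full order.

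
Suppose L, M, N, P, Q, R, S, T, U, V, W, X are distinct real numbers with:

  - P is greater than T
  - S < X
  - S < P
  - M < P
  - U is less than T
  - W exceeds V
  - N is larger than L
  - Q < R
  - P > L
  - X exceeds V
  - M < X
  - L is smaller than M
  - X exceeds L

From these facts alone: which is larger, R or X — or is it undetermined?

Following every chain through R: below R we get Q.
X is not reached, and no chain runs the other way from X to R.
So the given relations leave the order of R and X undetermined.

undetermined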